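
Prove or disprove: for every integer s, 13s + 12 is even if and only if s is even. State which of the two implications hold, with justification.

Equivalent; both directions hold.

[⇐] Suppose s is even; write s = 2j. Then 13s + 12 = 13·(2j) + 12 = 2·13j + 12, which is even.

[⇒] Suppose 13s + 12 is even. Since 13 is odd, 13s and s have the same parity, so 13s + 12 ≡ s + 12 (mod 2). As 12 is even, 13s + 12 is even exactly when s is even. Thus s is even.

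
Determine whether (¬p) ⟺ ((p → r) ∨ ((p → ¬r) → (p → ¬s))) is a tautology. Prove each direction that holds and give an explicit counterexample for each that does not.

(⇒) holds; (⇐) fails.

(⟸) This fails. Under s = F, p = T, r = F, the left side is false but the right side is true.

(⟹) Assume the antecedent. If s is true, the antecedent forces (s = T, p = F, r = F) or (s = T, p = F, r = T), and the consequent holds there. If s is false, the consequent reduces to true regardless of the other variables. Either way the consequent holds.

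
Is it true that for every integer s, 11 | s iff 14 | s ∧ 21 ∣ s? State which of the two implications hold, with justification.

(⇒) fails and (⇐) fails.

Forward direction. This fails: take s = 11. Certainly 11 ∣ 11, but 14 ∤ 11.

Converse. This fails: take s = 42. Both 14 ∣ 42 and 21 ∣ 42, yet 42 is not a multiple of 11 (since 42 = 3·11 + 9), so 11 ∤ 42.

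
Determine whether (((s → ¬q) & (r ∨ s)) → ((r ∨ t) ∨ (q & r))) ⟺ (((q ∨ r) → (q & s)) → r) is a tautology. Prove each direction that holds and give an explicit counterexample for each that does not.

(→) This fails. Under s = F, r = F, t = F, q = F, the left side is true but the right side is false.

(←) Assume the antecedent. If r is true, the consequent reduces to true regardless of the other variables. If r is false, the antecedent forces (s = F, r = F, t = F, q = T) or (s = F, r = F, t = T, q = T), and the consequent holds there. Either way the consequent holds.

Not equivalent: only (⇐) holds.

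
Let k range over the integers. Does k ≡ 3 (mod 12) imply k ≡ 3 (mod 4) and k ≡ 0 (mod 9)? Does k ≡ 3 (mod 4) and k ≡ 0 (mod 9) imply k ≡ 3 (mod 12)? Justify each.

(⇒) This fails: k = 3 gives 3 ≡ 3 (mod 12) but 3 ≡ 3 (mod 9), so the conjunction on the right does not hold.

(⇐) Conversely, if k ≡ 3 (mod 4) and k ≡ 0 (mod 9), then by the Chinese remainder theorem k ≡ 27 (mod 36). Since 27 ≡ 3 (mod 12) and 12 ∣ 36, we get k ≡ 3 (mod 12).

Not equivalent: only (⇐) holds.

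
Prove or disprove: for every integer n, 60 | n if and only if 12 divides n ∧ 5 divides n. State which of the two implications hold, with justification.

The biconditional holds.

(→) If 60 ∣ n, write n = 60q. Since 60 = 5·12, n = 12·(5q), so 12 ∣ n; and since 60 = 12·5, n = 5·(12q), so 5 ∣ n.

(←) Suppose 12 ∣ n and 5 ∣ n. Any common multiple of 12 and 5 is a multiple of their lcm; here gcd(12, 5) = 1, so lcm(12, 5) = 12·5 = 60, so 60 ∣ n.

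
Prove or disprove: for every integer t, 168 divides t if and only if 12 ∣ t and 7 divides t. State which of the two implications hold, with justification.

Only the forward implication holds.

(⟸) This fails: take t = 84. Both 12 ∣ 84 and 7 ∣ 84, yet 84 is not a multiple of 168 (since 84 = 0·168 + 84), so 168 ∤ 84.

(⟹) If 168 ∣ t, write t = 168q. Since 168 = 14·12, t = 12·(14q), so 12 ∣ t; and since 168 = 24·7, t = 7·(24q), so 7 ∣ t.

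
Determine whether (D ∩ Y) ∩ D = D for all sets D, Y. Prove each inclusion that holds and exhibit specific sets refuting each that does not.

(⟹) Let x ∈ (D ∩ Y) ∩ D. Then x ∈ D ∩ Y, from which x ∈ D.

(⟸) This inclusion fails. Take D = {1}, Y = ∅; then 1 ∈ D but 1 ∉ (D ∩ Y) ∩ D.

(⊆) holds; (⊇) fails.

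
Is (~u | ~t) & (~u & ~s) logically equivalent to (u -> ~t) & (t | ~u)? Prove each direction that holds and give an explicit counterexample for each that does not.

(⇒) holds; (⇐) fails.

[⇐] This fails. Under s = T, t = F, u = F, the left side is false but the right side is true.

[⇒] Assume the antecedent. If s is true, the antecedent cannot hold. If s is false, the antecedent forces (s = F, t = F, u = F) or (s = F, t = T, u = F), and (u -> ~t) & (t | ~u) holds there. Either way (u -> ~t) & (t | ~u) holds.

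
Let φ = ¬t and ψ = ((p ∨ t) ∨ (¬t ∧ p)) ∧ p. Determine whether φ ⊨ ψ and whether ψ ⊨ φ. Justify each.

[⇒] This fails. Under t = F, p = F, the left side is true but the right side is false.

[⇐] This fails. Under t = T, p = T, the left side is false but the right side is true.

(⇒) fails and (⇐) fails.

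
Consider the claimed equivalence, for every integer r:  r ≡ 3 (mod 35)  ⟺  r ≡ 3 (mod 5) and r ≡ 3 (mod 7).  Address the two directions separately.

Both implications hold.

Converse. If r ≡ 3 (mod 5) and r ≡ 3 (mod 7), then by the Chinese remainder theorem r ≡ 3 (mod 35). This is exactly r ≡ 3 (mod 35).

Forward direction. Suppose r ≡ 3 (mod 35); write r = 35j + 3. Since 5 ∣ 35, reducing mod 5 gives r ≡ 3 (mod 5); since 7 ∣ 35, reducing mod 7 gives r ≡ 3 (mod 7).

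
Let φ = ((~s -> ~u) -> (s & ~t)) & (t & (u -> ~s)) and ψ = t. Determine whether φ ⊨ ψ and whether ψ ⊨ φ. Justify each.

Converse. This fails. Under u = F, s = F, t = T, the left side is false but the right side is true.

Forward direction. Assume the antecedent. If u is true, the antecedent forces (u = T, s = F, t = T), and t holds there. If u is false, the antecedent cannot hold. Either way t holds.

The forward direction holds; the converse fails.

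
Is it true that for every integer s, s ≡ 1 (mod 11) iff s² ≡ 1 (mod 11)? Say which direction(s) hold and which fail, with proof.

Only the forward implication holds.

Forward direction. Suppose s ≡ 1 (mod 11). Write s = 11j + 1. Then (11j + 1)² = 121j² + 22j + 1 = 11(11j² + 2j) + 1, so s² ≡ 1 (mod 11).

Converse. This fails: take s = 10. Then 10² = 100 ≡ 1 (mod 11), yet 10 ≡ 10 (mod 11), not 1.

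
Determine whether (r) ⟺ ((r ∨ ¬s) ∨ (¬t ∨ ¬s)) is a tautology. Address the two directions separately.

(⟹) Assume the antecedent. If s is true, the antecedent forces (s = T, t = F, r = T) or (s = T, t = T, r = T), and (r ∨ ¬s) ∨ (¬t ∨ ¬s) holds there. If s is false, (r ∨ ¬s) ∨ (¬t ∨ ¬s) reduces to true regardless of the other variables. Either way (r ∨ ¬s) ∨ (¬t ∨ ¬s) holds.

(⟸) This fails. Under s = F, t = F, r = F, the left side is false but the right side is true.

Only the forward direction holds.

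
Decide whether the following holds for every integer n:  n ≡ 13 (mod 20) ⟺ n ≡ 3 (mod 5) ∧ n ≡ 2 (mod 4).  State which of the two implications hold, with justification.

Forward direction. This fails: n = 13 gives 13 ≡ 13 (mod 20) but 13 ≡ 1 (mod 4), so the conjunction on the right does not hold.

Converse. This fails: n = 18 satisfies both congruences on the right (18 ≡ 3 mod 5 and 18 ≡ 2 mod 4) yet 18 ≡ 18 (mod 20), not 13.

Neither direction holds.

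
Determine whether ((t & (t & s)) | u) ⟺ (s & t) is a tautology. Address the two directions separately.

(→) This fails. Under t = F, u = T, s = F, the left side is true but the right side is false.

(←) Assume the antecedent. If t is true, the antecedent forces (t = T, u = F, s = T) or (t = T, u = T, s = T), and (t & (t & s)) | u holds there. If t is false, the antecedent cannot hold. Either way (t & (t & s)) | u holds.

The forward direction fails; the converse holds.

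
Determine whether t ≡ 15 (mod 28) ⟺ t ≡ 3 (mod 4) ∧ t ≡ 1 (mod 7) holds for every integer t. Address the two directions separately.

Both implications hold.

(⇒) Suppose t ≡ 15 (mod 28); write t = 28j + 15. Since 4 ∣ 28, reducing mod 4 gives t ≡ 15 ≡ 3 (mod 4); since 7 ∣ 28, reducing mod 7 gives t ≡ 15 ≡ 1 (mod 7).

(⇐) Conversely, if t ≡ 3 (mod 4) and t ≡ 1 (mod 7), then by the Chinese remainder theorem t ≡ 15 (mod 28). This is exactly t ≡ 15 (mod 28).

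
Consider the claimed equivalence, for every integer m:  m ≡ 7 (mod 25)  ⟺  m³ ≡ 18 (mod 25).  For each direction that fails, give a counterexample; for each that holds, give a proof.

Both directions hold.

[⇐] Suppose m³ ≡ 18 (mod 25). The only residue r in {0, …, 24} with r³ ≡ 18 (mod 25) is r = 7, so m ≡ 7 (mod 25).

[⇒] Suppose m ≡ 7 (mod 25). Write m = 25j + 7. Then (25j + 7)³ = 15625j³ + 13125j² + 3675j + 343 = 25(625j³ + 525j² + 147j + 13) + 18, so m³ ≡ 18 (mod 25).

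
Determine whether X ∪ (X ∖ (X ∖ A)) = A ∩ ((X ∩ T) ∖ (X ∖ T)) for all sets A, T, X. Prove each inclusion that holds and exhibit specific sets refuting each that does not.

The sets are not equal: only the reverse inclusion holds.

Forward inclusion. This inclusion fails. Take A = ∅, T = ∅, X = {1}; then 1 ∈ X ∪ (X ∖ (X ∖ A)) but 1 ∉ A ∩ ((X ∩ T) ∖ (X ∖ T)).

Reverse inclusion. Let x ∈ A ∩ ((X ∩ T) ∖ (X ∖ T)). Then x ∈ A ∩ T ∩ X, from which x ∈ X ∪ (X ∖ (X ∖ A)).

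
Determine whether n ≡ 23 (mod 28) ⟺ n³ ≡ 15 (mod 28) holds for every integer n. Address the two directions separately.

Only the forward implication holds.

(⟹) Suppose n ≡ 23 (mod 28). Write n = 28j + 23. Then (28j + 23)³ = 21952j³ + 54096j² + 44436j + 12167 = 28(784j³ + 1932j² + 1587j + 434) + 15, so n³ ≡ 15 (mod 28).

(⟸) This fails: take n = 11. Then 11³ = 1331 ≡ 15 (mod 28), yet 11 ≡ 11 (mod 28), not 23.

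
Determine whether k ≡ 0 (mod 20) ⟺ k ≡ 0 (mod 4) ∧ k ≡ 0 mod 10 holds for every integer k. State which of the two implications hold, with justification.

[⇒] Suppose k ≡ 0 (mod 20); write k = 20j + 0. Since 4 ∣ 20, reducing mod 4 gives k ≡ 0 (mod 4); since 10 ∣ 20, reducing mod 10 gives k ≡ 0 (mod 10).

[⇐] Conversely, if k ≡ 0 (mod 4) and k ≡ 0 (mod 10), then by the Chinese remainder theorem k ≡ 0 (mod 20). This is exactly k ≡ 0 (mod 20).

Equivalent; both directions hold.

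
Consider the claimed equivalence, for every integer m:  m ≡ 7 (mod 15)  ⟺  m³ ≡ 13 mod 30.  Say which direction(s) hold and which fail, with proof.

Only the converse holds.

(→) This fails: take m = 22. Then 22 ≡ 7 (mod 15), but 22³ = 10648 ≡ 28 (mod 30), not 13.

(←) Conversely, the residues r modulo 30 with r³ ≡ 13 (mod 30) are exactly {7}, and each is ≡ 7 (mod 15).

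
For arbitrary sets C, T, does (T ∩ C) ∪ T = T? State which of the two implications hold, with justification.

(⊇) Let x ∈ T. Then either x ∈ T and x ∉ C; or x ∈ C ∩ T. In each case x ∈ (T ∩ C) ∪ T, so T ⊆ (T ∩ C) ∪ T.

(⊆) Let x ∈ (T ∩ C) ∪ T. Then either x ∈ T and x ∉ C; or x ∈ C ∩ T. In each case x ∈ T, so (T ∩ C) ∪ T ⊆ T.

Both inclusions hold; the sets are equal.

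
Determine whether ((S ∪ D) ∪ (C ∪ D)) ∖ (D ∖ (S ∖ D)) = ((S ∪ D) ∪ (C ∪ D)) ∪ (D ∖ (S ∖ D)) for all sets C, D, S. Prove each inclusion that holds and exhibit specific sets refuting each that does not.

Only the forward inclusion holds.

(⟹) Let x ∈ ((S ∪ D) ∪ (C ∪ D)) ∖ (D ∖ (S ∖ D)). Then either x ∈ C and x ∉ D, S; or x ∈ S and x ∉ C, D; or x ∈ C ∩ S and x ∉ D. In each case x ∈ ((S ∪ D) ∪ (C ∪ D)) ∪ (D ∖ (S ∖ D)), so ((S ∪ D) ∪ (C ∪ D)) ∖ (D ∖ (S ∖ D)) ⊆ ((S ∪ D) ∪ (C ∪ D)) ∪ (D ∖ (S ∖ D)).

(⟸) This inclusion fails. Take C = ∅, D = {1}, S = ∅; then 1 ∈ ((S ∪ D) ∪ (C ∪ D)) ∪ (D ∖ (S ∖ D)) but 1 ∉ ((S ∪ D) ∪ (C ∪ D)) ∖ (D ∖ (S ∖ D)).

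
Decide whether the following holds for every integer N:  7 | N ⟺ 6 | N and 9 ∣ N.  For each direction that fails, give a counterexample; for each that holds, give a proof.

Neither direction holds.

(⇒) This fails: take N = 7. Certainly 7 ∣ 7, but 6 ∤ 7.

(⇐) This fails: take N = 18. Both 6 ∣ 18 and 9 ∣ 18, yet 18 is not a multiple of 7 (since 18 = 2·7 + 4), so 7 ∤ 18.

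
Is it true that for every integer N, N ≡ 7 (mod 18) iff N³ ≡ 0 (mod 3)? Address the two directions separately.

Neither implication holds.

Forward direction. This fails: take N = 7. Then 7 ≡ 7 (mod 18), but 7³ = 343 ≡ 1 (mod 3), not 0.

Converse. This fails: take N = 0. Then 0³ = 0 ≡ 0 (mod 3), yet 0 ≡ 0 (mod 18), not 7.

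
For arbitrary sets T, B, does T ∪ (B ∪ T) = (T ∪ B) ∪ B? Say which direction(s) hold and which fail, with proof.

(⊆) Let x ∈ T ∪ (B ∪ T). Then either x ∈ T and x ∉ B; or x ∈ B and x ∉ T; or x ∈ T ∩ B. In each case x ∈ (T ∪ B) ∪ B, so T ∪ (B ∪ T) ⊆ (T ∪ B) ∪ B.

(⊇) Let x ∈ (T ∪ B) ∪ B. Then either x ∈ T and x ∉ B; or x ∈ B and x ∉ T; or x ∈ T ∩ B. In each case x ∈ T ∪ (B ∪ T), so (T ∪ B) ∪ B ⊆ T ∪ (B ∪ T).

Both inclusions hold.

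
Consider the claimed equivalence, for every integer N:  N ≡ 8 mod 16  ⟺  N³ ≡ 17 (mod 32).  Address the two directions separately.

Both directions fail.

(⟹) This fails: take N = 8. Then 8 ≡ 8 (mod 16), but 8³ = 512 ≡ 0 (mod 32), not 17.

(⟸) This fails: take N = 17. Then 17³ = 4913 ≡ 17 (mod 32), yet 17 ≡ 1 (mod 16), not 8.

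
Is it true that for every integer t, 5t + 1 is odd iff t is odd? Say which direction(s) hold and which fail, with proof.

(⇒) fails and (⇐) fails.

(→) This fails: t = 6 gives 5t + 1 = 31, which is odd, but 6 is even, not odd.

(←) This also fails: t = 5 is odd, but 5t + 1 = 26 is even, not odd.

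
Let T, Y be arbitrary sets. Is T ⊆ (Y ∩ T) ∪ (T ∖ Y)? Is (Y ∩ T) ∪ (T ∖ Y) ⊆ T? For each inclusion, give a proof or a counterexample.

(⟹) Let x ∈ T. Then either x ∈ T and x ∉ Y; or x ∈ T ∩ Y. In each case x ∈ (Y ∩ T) ∪ (T ∖ Y), so T ⊆ (Y ∩ T) ∪ (T ∖ Y).

(⟸) Let x ∈ (Y ∩ T) ∪ (T ∖ Y). Then either x ∈ T and x ∉ Y; or x ∈ T ∩ Y. In each case x ∈ T, so (Y ∩ T) ∪ (T ∖ Y) ⊆ T.

Both inclusions hold; the sets are equal.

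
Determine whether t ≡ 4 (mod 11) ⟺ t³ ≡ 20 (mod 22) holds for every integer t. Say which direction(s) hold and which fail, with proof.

(⇒) fails; (⇐) holds.

[⇒] This fails: take t = 15. Then 15 ≡ 4 (mod 11), but 15³ = 3375 ≡ 9 (mod 22), not 20.

[⇐] Conversely, the residues r modulo 22 with r³ ≡ 20 (mod 22) are exactly {4}, and each is ≡ 4 (mod 11).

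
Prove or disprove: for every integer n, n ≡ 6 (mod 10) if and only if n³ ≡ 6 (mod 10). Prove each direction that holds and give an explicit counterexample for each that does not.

(⟹) Suppose n ≡ 6 (mod 10). Write n = 10j + 6. Then (10j + 6)³ = 1000j³ + 1800j² + 1080j + 216 = 10(100j³ + 180j² + 108j + 21) + 6, so n³ ≡ 6 (mod 10).

(⟸) Conversely, suppose n³ ≡ 6 (mod 10). The only residue r in {0, …, 9} with r³ ≡ 6 (mod 10) is r = 6, so n ≡ 6 (mod 10).

Both implications hold.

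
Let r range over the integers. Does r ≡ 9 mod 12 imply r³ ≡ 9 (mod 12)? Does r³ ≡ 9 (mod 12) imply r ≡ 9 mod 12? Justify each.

Both directions hold.

[⇒] Suppose r ≡ 9 mod 12. Write r = 12j + 9. Then (12j + 9)³ = 1728j³ + 3888j² + 2916j + 729 = 12(144j³ + 324j² + 243j + 60) + 9, so r³ ≡ 9 (mod 12).

[⇐] For the converse, argue contrapositively. If r ≢ 9 (mod 12), then r is congruent to one of 0, 1, 2, 3, 4, 5, 6, 7, 8, 10, 11 modulo 12, and these give r³ ≡ 0, 1, 8, 3, 4, 5, 0, 7, 8, 4, 11 respectively — never 9.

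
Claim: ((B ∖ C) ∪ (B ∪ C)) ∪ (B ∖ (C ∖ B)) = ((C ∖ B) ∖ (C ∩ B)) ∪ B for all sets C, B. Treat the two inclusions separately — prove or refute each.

Both inclusions hold; the sets are equal.

Forward inclusion. Let x ∈ ((B ∖ C) ∪ (B ∪ C)) ∪ (B ∖ (C ∖ B)). Then either x ∈ C and x ∉ B; or x ∈ B and x ∉ C; or x ∈ C ∩ B. In each case x ∈ ((C ∖ B) ∖ (C ∩ B)) ∪ B, so ((B ∖ C) ∪ (B ∪ C)) ∪ (B ∖ (C ∖ B)) ⊆ ((C ∖ B) ∖ (C ∩ B)) ∪ B.

Reverse inclusion. Let x ∈ ((C ∖ B) ∖ (C ∩ B)) ∪ B. Then either x ∈ C and x ∉ B; or x ∈ B and x ∉ C; or x ∈ C ∩ B. In each case x ∈ ((B ∖ C) ∪ (B ∪ C)) ∪ (B ∖ (C ∖ B)), so ((C ∖ B) ∖ (C ∩ B)) ∪ B ⊆ ((B ∖ C) ∪ (B ∪ C)) ∪ (B ∖ (C ∖ B)).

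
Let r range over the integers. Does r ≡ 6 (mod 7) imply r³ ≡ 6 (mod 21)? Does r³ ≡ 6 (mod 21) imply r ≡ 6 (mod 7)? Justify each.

Both directions fail.

(⇒) This fails: take r = 13. Then 13 ≡ 6 (mod 7), but 13³ = 2197 ≡ 13 (mod 21), not 6.

(⇐) This fails: take r = 3. Then 3³ = 27 ≡ 6 (mod 21), yet 3 ≡ 3 (mod 7), not 6.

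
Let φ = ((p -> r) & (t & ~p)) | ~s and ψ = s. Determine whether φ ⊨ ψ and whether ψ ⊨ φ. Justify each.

(⇒) This fails. Under p = F, s = F, t = F, r = F, the left side is true but the right side is false.

(⇐) This fails. Under p = F, s = T, t = F, r = F, the left side is false but the right side is true.

(⇒) fails and (⇐) fails.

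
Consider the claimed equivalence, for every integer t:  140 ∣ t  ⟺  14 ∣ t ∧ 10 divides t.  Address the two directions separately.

(⟸) This fails: take t = 70. Both 14 ∣ 70 and 10 ∣ 70, yet 70 is not a multiple of 140 (since 70 = 0·140 + 70), so 140 ∤ 70.

(⟹) If 140 ∣ t, write t = 140q. Since 140 = 10·14, t = 14·(10q), so 14 ∣ t; and since 140 = 14·10, t = 10·(14q), so 10 ∣ t.

Only the forward direction holds.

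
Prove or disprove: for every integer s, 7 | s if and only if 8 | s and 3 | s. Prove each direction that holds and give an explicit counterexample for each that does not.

Neither direction holds.

(⟹) This fails: take s = 7. Certainly 7 ∣ 7, but 8 ∤ 7.

(⟸) This fails: take s = 24. Both 8 ∣ 24 and 3 ∣ 24, yet 24 is not a multiple of 7 (since 24 = 3·7 + 3), so 7 ∤ 24.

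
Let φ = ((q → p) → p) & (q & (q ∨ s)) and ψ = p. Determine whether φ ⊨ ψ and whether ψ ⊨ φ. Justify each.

Neither implication holds.

[⇒] This fails. Under q = T, s = F, p = F, the left side is true but the right side is false.

[⇐] This fails. Under q = F, s = F, p = T, the left side is false but the right side is true.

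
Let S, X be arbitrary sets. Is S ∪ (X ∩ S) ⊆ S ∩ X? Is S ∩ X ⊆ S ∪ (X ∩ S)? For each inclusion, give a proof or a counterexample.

(⊆) This inclusion fails. Take S = {1}, X = ∅; then 1 ∈ S ∪ (X ∩ S) but 1 ∉ S ∩ X.

(⊇) Let x ∈ S ∩ X. Then x ∈ S ∩ X, from which x ∈ S ∪ (X ∩ S).

(⊆) fails; (⊇) holds.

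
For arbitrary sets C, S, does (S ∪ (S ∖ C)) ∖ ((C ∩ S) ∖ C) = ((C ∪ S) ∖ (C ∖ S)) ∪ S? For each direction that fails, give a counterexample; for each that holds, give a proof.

(⊆) Let x ∈ (S ∪ (S ∖ C)) ∖ ((C ∩ S) ∖ C). Then either x ∈ S and x ∉ C; or x ∈ C ∩ S. In each case x ∈ ((C ∪ S) ∖ (C ∖ S)) ∪ S, so (S ∪ (S ∖ C)) ∖ ((C ∩ S) ∖ C) ⊆ ((C ∪ S) ∖ (C ∖ S)) ∪ S.

(⊇) Let x ∈ ((C ∪ S) ∖ (C ∖ S)) ∪ S. Then either x ∈ S and x ∉ C; or x ∈ C ∩ S. In each case x ∈ (S ∪ (S ∖ C)) ∖ ((C ∩ S) ∖ C), so ((C ∪ S) ∖ (C ∖ S)) ∪ S ⊆ (S ∪ (S ∖ C)) ∖ ((C ∩ S) ∖ C).

Both inclusions hold; the sets are equal.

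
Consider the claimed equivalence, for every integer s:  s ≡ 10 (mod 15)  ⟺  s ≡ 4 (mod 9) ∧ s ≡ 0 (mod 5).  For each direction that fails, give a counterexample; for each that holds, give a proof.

(⇒) This fails: s = 25 gives 25 ≡ 10 (mod 15) but 25 ≡ 7 (mod 9), so the conjunction on the right does not hold.

(⇐) Conversely, if s ≡ 4 (mod 9) and s ≡ 0 (mod 5), then by the Chinese remainder theorem s ≡ 40 (mod 45). Since 40 ≡ 10 (mod 15) and 15 ∣ 45, we get s ≡ 10 (mod 15).

(⇒) fails; (⇐) holds.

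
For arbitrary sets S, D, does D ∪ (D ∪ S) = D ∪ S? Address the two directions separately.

(⟹) Let x ∈ D ∪ (D ∪ S). Then either x ∈ S and x ∉ D; or x ∈ D and x ∉ S; or x ∈ S ∩ D. In each case x ∈ D ∪ S, so D ∪ (D ∪ S) ⊆ D ∪ S.

(⟸) Let x ∈ D ∪ S. Then either x ∈ S and x ∉ D; or x ∈ D and x ∉ S; or x ∈ S ∩ D. In each case x ∈ D ∪ (D ∪ S), so D ∪ S ⊆ D ∪ (D ∪ S).

Both inclusions hold; the sets are equal.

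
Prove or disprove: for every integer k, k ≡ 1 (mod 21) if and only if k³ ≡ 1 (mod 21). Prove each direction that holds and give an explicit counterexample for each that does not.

(⇒) Suppose k ≡ 1 (mod 21). Write k = 21j + 1. Then (21j + 1)³ = 9261j³ + 1323j² + 63j + 1 = 21(441j³ + 63j² + 3j) + 1, so k³ ≡ 1 (mod 21).

(⇐) This fails: take k = 4. Then 4³ = 64 ≡ 1 (mod 21), yet 4 ≡ 4 (mod 21), not 1.

Only the forward implication holds.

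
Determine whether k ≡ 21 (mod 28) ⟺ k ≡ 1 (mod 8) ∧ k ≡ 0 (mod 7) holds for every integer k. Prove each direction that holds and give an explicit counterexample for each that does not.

[⇐] If k ≡ 1 (mod 8) and k ≡ 0 (mod 7), then by the Chinese remainder theorem k ≡ 49 (mod 56). Since 49 ≡ 21 (mod 28) and 28 ∣ 56, we get k ≡ 21 (mod 28).

[⇒] This fails: k = 21 gives 21 ≡ 21 (mod 28) but 21 ≡ 5 (mod 8), so the conjunction on the right does not hold.

(⇒) fails; (⇐) holds.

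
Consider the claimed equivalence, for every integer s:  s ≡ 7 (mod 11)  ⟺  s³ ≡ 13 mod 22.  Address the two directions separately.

Not equivalent: only (⇐) holds.

(←) The residues r modulo 22 with r³ ≡ 13 (mod 22) are exactly {7}, and each is ≡ 7 (mod 11).

(→) This fails: take s = 18. Then 18 ≡ 7 (mod 11), but 18³ = 5832 ≡ 2 (mod 22), not 13.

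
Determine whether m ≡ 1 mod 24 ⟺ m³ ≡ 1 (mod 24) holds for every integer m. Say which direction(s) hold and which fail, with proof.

Both directions hold.

(←) Suppose m³ ≡ 1 (mod 24). The only residue r in {0, …, 23} with r³ ≡ 1 (mod 24) is r = 1, so m ≡ 1 (mod 24).

(→) Suppose m ≡ 1 mod 24. Write m = 24j + 1. Then (24j + 1)³ = 13824j³ + 1728j² + 72j + 1 = 24(576j³ + 72j² + 3j) + 1, so m³ ≡ 1 (mod 24).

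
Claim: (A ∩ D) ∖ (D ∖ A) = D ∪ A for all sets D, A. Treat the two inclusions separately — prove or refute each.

(⊆) holds; (⊇) fails.

Forward inclusion. Let x ∈ (A ∩ D) ∖ (D ∖ A). Then x ∈ D ∩ A, from which x ∈ D ∪ A.

Reverse inclusion. This inclusion fails. Take D = {1}, A = ∅; then 1 ∈ D ∪ A but 1 ∉ (A ∩ D) ∖ (D ∖ A).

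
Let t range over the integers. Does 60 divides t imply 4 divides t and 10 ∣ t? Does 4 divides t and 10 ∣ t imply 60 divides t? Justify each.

The forward direction holds; the converse fails.

(→) If 60 ∣ t, write t = 60q. Since 60 = 15·4, t = 4·(15q), so 4 ∣ t; and since 60 = 6·10, t = 10·(6q), so 10 ∣ t.

(←) This fails: take t = 20. Both 4 ∣ 20 and 10 ∣ 20, yet 20 is not a multiple of 60 (since 20 = 0·60 + 20), so 60 ∤ 20.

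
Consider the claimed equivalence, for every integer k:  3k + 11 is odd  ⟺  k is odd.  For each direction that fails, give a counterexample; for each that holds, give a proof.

Forward direction. This fails: k = 6 gives 3k + 11 = 29, which is odd, but 6 is even, not odd.

Converse. This also fails: k = 1 is odd, but 3k + 11 = 14 is even, not odd.

Both directions fail.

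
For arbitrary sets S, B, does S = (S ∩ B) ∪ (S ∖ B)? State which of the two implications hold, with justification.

Both inclusions hold.

Forward inclusion. Let x ∈ S. Then either x ∈ S and x ∉ B; or x ∈ S ∩ B. In each case x ∈ (S ∩ B) ∪ (S ∖ B), so S ⊆ (S ∩ B) ∪ (S ∖ B).

Reverse inclusion. Let x ∈ (S ∩ B) ∪ (S ∖ B). Then either x ∈ S and x ∉ B; or x ∈ S ∩ B. In each case x ∈ S, so (S ∩ B) ∪ (S ∖ B) ⊆ S.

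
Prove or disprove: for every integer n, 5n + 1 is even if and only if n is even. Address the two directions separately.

(→) This fails: n = 5 gives 5n + 1 = 26, which is even, but 5 is odd, not even.

(←) This also fails: n = 4 is even, but 5n + 1 = 21 is odd, not even.

Both directions fail.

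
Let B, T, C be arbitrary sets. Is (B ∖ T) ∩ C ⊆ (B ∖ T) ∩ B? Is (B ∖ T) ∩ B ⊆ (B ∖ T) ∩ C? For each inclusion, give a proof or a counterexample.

Only the forward inclusion holds.

(⟹) Let x ∈ (B ∖ T) ∩ C. Then x ∈ B ∩ C and x ∉ T, from which x ∈ (B ∖ T) ∩ B.

(⟸) This inclusion fails. Take B = {1}, T = ∅, C = ∅; then 1 ∈ (B ∖ T) ∩ B but 1 ∉ (B ∖ T) ∩ C.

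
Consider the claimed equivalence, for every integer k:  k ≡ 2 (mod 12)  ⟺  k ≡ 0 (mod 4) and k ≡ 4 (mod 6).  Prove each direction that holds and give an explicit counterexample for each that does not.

Neither implication holds.

(⇒) This fails: k = 2 gives 2 ≡ 2 (mod 12) but 2 ≡ 2 (mod 4), so the conjunction on the right does not hold.

(⇐) This fails: k = 4 satisfies both congruences on the right (4 ≡ 0 mod 4 and 4 ≡ 4 mod 6) yet 4 ≡ 4 (mod 12), not 2.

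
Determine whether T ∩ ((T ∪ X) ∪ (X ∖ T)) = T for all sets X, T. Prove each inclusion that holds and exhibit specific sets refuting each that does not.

Reverse inclusion. Let x ∈ T. Then either x ∈ T and x ∉ X; or x ∈ X ∩ T. In each case x ∈ T ∩ ((T ∪ X) ∪ (X ∖ T)), so T ⊆ T ∩ ((T ∪ X) ∪ (X ∖ T)).

Forward inclusion. Let x ∈ T ∩ ((T ∪ X) ∪ (X ∖ T)). Then either x ∈ T and x ∉ X; or x ∈ X ∩ T. In each case x ∈ T, so T ∩ ((T ∪ X) ∪ (X ∖ T)) ⊆ T.

The two sets are equal.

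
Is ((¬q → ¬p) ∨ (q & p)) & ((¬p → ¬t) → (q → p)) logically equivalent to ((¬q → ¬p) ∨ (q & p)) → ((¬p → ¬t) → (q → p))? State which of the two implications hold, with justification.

(⇒) holds; (⇐) fails.

(⟹) Assume the antecedent. If t is true, the consequent reduces to true regardless of the other variables. If t is false, the antecedent forces (t = F, p = F, q = F) or (t = F, p = T, q = T), and the consequent holds there. Either way the consequent holds.

(⟸) This fails. Under t = F, p = T, q = F, the left side is false but the right side is true.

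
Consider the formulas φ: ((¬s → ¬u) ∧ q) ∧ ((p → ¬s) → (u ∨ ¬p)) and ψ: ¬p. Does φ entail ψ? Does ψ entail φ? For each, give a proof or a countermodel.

(→) This fails. Under s = T, p = T, u = F, q = T, the left side is true but the right side is false.

(←) This fails. Under s = F, p = F, u = F, q = F, the left side is false but the right side is true.

Both directions fail.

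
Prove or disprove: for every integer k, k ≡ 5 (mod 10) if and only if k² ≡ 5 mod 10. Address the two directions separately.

(⟸) Suppose k² ≡ 5 (mod 10). The only residue r in {0, …, 9} with r² ≡ 5 (mod 10) is r = 5, so k ≡ 5 (mod 10).

(⟹) Suppose k ≡ 5 (mod 10). Write k = 10j + 5. Then (10j + 5)² = 100j² + 100j + 25 = 10(10j² + 10j + 2) + 5, so k² ≡ 5 (mod 10).

Both directions hold; the statement is true.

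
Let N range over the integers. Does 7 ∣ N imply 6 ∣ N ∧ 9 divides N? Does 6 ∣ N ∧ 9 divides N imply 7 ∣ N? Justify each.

Both directions fail.

Forward direction. This fails: take N = 7. Certainly 7 ∣ 7, but 6 ∤ 7.

Converse. This fails: take N = 18. Both 6 ∣ 18 and 9 ∣ 18, yet 18 is not a multiple of 7 (since 18 = 2·7 + 4), so 7 ∤ 18.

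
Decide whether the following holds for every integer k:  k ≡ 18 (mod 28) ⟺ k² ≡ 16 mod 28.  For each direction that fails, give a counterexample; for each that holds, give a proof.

(⇒) holds; (⇐) fails.

Converse. This fails: take k = 4. Then 4² = 16 ≡ 16 (mod 28), yet 4 ≡ 4 (mod 28), not 18.

Forward direction. Suppose k ≡ 18 (mod 28). Write k = 28j + 18. Then (28j + 18)² = 784j² + 1008j + 324 = 28(28j² + 36j + 11) + 16, so k² ≡ 16 (mod 28).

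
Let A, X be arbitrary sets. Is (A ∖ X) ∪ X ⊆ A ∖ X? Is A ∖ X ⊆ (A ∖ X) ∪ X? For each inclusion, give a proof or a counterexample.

Only the reverse inclusion holds.

Forward inclusion. This inclusion fails. Take A = ∅, X = {1}; then 1 ∈ (A ∖ X) ∪ X but 1 ∉ A ∖ X.

Reverse inclusion. Let x ∈ A ∖ X. Then x ∈ A and x ∉ X, from which x ∈ (A ∖ X) ∪ X.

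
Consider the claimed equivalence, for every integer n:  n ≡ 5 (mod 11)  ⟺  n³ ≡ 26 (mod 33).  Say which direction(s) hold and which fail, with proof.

Converse. The residues r modulo 33 with r³ ≡ 26 (mod 33) are exactly {5}, and each is ≡ 5 (mod 11).

Forward direction. This fails: take n = 16. Then 16 ≡ 5 (mod 11), but 16³ = 4096 ≡ 4 (mod 33), not 26.

Only the reverse direction holds.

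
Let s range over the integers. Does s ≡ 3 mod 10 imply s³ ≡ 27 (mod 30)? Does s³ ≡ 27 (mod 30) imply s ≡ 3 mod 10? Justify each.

(→) This fails: take s = 13. Then 13 ≡ 3 (mod 10), but 13³ = 2197 ≡ 7 (mod 30), not 27.

(←) Conversely, the residues r modulo 30 with r³ ≡ 27 (mod 30) are exactly {3}, and each is ≡ 3 (mod 10).

Only the converse holds.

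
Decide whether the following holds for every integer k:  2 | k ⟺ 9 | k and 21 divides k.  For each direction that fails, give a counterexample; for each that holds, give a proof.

Neither implication holds.

[⇒] This fails: take k = 2. Certainly 2 ∣ 2, but 9 ∤ 2.

[⇐] This fails: take k = 63. Both 9 ∣ 63 and 21 ∣ 63, yet 63 is not a multiple of 2 (since 63 = 31·2 + 1), so 2 ∤ 63.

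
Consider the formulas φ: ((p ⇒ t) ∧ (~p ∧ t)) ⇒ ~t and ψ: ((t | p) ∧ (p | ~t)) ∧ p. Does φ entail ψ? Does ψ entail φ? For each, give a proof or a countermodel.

Not equivalent: only (⇐) holds.

Forward direction. This fails. Under t = F, p = F, the left side is true but the right side is false.

Converse. Assume the antecedent. If t is true, the antecedent forces (t = T, p = T), and ((p ⇒ t) ∧ (~p ∧ t)) ⇒ ~t holds there. If t is false, ((p ⇒ t) ∧ (~p ∧ t)) ⇒ ~t reduces to true regardless of the other variables. Either way ((p ⇒ t) ∧ (~p ∧ t)) ⇒ ~t holds.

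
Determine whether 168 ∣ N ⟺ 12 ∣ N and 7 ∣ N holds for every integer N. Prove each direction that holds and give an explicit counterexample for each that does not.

(→) If 168 ∣ N, write N = 168q. Since 168 = 14·12, N = 12·(14q), so 12 ∣ N; and since 168 = 24·7, N = 7·(24q), so 7 ∣ N.

(←) This fails: take N = 84. Both 12 ∣ 84 and 7 ∣ 84, yet 84 is not a multiple of 168 (since 84 = 0·168 + 84), so 168 ∤ 84.

Only the forward implication holds.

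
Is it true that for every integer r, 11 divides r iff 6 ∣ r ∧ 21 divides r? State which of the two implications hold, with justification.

Forward direction. This fails: take r = 11. Certainly 11 ∣ 11, but 6 ∤ 11.

Converse. This fails: take r = 42. Both 6 ∣ 42 and 21 ∣ 42, yet 42 is not a multiple of 11 (since 42 = 3·11 + 9), so 11 ∤ 42.

(⇒) fails and (⇐) fails.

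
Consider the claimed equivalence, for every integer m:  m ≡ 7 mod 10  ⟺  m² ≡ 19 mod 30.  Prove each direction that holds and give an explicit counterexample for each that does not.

Forward direction. This fails: take m = 27. Then 27 ≡ 7 (mod 10), but 27² = 729 ≡ 9 (mod 30), not 19.

Converse. This fails: take m = 13. Then 13² = 169 ≡ 19 (mod 30), yet 13 ≡ 3 (mod 10), not 7.

Both directions fail.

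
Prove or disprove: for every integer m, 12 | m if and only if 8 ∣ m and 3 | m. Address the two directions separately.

The forward direction fails; the converse holds.

(→) This fails: take m = 12. Certainly 12 ∣ 12, but 8 ∤ 12.

(←) Suppose 8 ∣ m and 3 ∣ m. Any common multiple of 8 and 3 is a multiple of their lcm; here gcd(8, 3) = 1, so lcm(8, 3) = 8·3 = 24, so 24 ∣ m. Since 12 ∣ 24, it follows that 12 ∣ m.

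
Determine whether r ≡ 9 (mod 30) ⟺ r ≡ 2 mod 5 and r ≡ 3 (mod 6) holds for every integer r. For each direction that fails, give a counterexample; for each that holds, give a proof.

Neither implication holds.

(⟹) This fails: r = 9 gives 9 ≡ 9 (mod 30) but 9 ≡ 4 (mod 5), so the conjunction on the right does not hold.

(⟸) This fails: r = 27 satisfies both congruences on the right (27 ≡ 2 mod 5 and 27 ≡ 3 mod 6) yet 27 ≡ 27 (mod 30), not 9.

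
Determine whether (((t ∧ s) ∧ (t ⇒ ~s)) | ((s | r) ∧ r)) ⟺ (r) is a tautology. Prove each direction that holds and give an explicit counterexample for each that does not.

The biconditional holds.

(⇒) Assume the antecedent. If t is true, the antecedent forces (t = T, r = T, s = F) or (t = T, r = T, s = T), and r holds there. If t is false, the antecedent forces (t = F, r = T, s = F) or (t = F, r = T, s = T), and r holds there. Either way r holds.

(⇐) Assume the antecedent. If t is true, the antecedent forces (t = T, r = T, s = F) or (t = T, r = T, s = T), and the consequent holds there. If t is false, the antecedent forces (t = F, r = T, s = F) or (t = F, r = T, s = T), and the consequent holds there. Either way the consequent holds.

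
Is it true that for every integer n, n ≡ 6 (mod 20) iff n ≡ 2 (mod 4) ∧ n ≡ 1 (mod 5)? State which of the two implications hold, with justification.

Both directions hold.

(⇒) Suppose n ≡ 6 (mod 20); write n = 20j + 6. Since 4 ∣ 20, reducing mod 4 gives n ≡ 6 ≡ 2 (mod 4); since 5 ∣ 20, reducing mod 5 gives n ≡ 6 ≡ 1 (mod 5).

(⇐) Conversely, if n ≡ 2 (mod 4) and n ≡ 1 (mod 5), then by the Chinese remainder theorem n ≡ 6 (mod 20). This is exactly n ≡ 6 (mod 20).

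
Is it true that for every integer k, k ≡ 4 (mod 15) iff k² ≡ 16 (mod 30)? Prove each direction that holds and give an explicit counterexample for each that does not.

Forward direction. This fails: take k = 19. Then 19 ≡ 4 (mod 15), but 19² = 361 ≡ 1 (mod 30), not 16.

Converse. This fails: take k = 14. Then 14² = 196 ≡ 16 (mod 30), yet 14 ≡ 14 (mod 15), not 4.

(⇒) fails and (⇐) fails.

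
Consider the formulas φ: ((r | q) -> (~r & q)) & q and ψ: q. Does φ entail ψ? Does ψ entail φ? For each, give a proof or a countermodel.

Forward direction. Assume the antecedent. If r is true, the antecedent cannot hold. If r is false, the antecedent forces (r = F, q = T), and q holds there. Either way q holds.

Converse. This fails. Under r = T, q = T, the left side is false but the right side is true.

Not equivalent: only (⇒) holds.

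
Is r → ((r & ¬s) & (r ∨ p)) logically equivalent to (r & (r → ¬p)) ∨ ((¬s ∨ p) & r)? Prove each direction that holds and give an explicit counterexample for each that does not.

Both directions fail.

[⇒] This fails. Under p = F, r = F, s = F, the left side is true but the right side is false.

[⇐] This fails. Under p = F, r = T, s = T, the left side is false but the right side is true.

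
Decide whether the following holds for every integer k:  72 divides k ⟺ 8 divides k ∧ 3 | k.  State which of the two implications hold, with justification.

Only the forward direction holds.

Forward direction. If 72 ∣ k, write k = 72q. Since 72 = 9·8, k = 8·(9q), so 8 ∣ k; and since 72 = 24·3, k = 3·(24q), so 3 ∣ k.

Converse. This fails: take k = 24. Both 8 ∣ 24 and 3 ∣ 24, yet 24 is not a multiple of 72 (since 24 = 0·72 + 24), so 72 ∤ 24.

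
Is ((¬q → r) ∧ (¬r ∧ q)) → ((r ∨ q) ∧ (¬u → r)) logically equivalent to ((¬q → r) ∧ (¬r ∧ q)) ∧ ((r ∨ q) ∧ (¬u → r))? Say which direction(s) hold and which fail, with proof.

Forward direction. This fails. Under u = F, q = F, r = F, the left side is true but the right side is false.

Converse. Assume the antecedent. If u is true, the consequent reduces to true regardless of the other variables. If u is false, the antecedent cannot hold. Either way the consequent holds.

Only the reverse direction holds.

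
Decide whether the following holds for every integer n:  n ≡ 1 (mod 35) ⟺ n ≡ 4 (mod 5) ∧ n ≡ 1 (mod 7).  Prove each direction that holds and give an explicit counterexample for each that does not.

Neither implication holds.

(→) This fails: n = 1 gives 1 ≡ 1 (mod 35) but 1 ≡ 1 (mod 5), so the conjunction on the right does not hold.

(←) This fails: n = 29 satisfies both congruences on the right (29 ≡ 4 mod 5 and 29 ≡ 1 mod 7) yet 29 ≡ 29 (mod 35), not 1.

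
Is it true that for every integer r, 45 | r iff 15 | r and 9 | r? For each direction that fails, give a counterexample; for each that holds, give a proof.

[⇐] Suppose 15 ∣ r and 9 ∣ r. Any common multiple of 15 and 9 is a multiple of their lcm; here lcm(15, 9) = 15·9/gcd(15, 9) = 135/3 = 45, so 45 ∣ r.

[⇒] If 45 ∣ r, write r = 45q. Since 45 = 3·15, r = 15·(3q), so 15 ∣ r; and since 45 = 5·9, r = 9·(5q), so 9 ∣ r.

Both implications hold.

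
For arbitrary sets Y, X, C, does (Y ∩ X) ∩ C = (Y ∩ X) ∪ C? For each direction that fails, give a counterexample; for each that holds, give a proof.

The sets are not equal: only the forward inclusion holds.

Forward inclusion. Let x ∈ (Y ∩ X) ∩ C. Then x ∈ Y ∩ X ∩ C, from which x ∈ (Y ∩ X) ∪ C.

Reverse inclusion. This inclusion fails. Take Y = {1}, X = {1}, C = ∅; then 1 ∈ (Y ∩ X) ∪ C but 1 ∉ (Y ∩ X) ∩ C.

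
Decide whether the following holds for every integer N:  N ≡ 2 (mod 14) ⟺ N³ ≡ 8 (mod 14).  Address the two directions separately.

Only the forward implication holds.

[⇐] This fails: take N = 4. Then 4³ = 64 ≡ 8 (mod 14), yet 4 ≡ 4 (mod 14), not 2.

[⇒] Suppose N ≡ 2 (mod 14). Write N = 14j + 2. Then (14j + 2)³ = 2744j³ + 1176j² + 168j + 8 = 14(196j³ + 84j² + 12j) + 8, so N³ ≡ 8 (mod 14).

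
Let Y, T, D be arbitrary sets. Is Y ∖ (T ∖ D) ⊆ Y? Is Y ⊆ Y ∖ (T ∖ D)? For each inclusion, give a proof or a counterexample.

(⊆) holds; (⊇) fails.

(⊆) Let x ∈ Y ∖ (T ∖ D). Then either x ∈ Y and x ∉ T, D; or x ∈ Y ∩ D and x ∉ T; or x ∈ Y ∩ T ∩ D. In each case x ∈ Y, so Y ∖ (T ∖ D) ⊆ Y.

(⊇) This inclusion fails. Take Y = {1}, T = {1}, D = ∅; then 1 ∈ Y but 1 ∉ Y ∖ (T ∖ D).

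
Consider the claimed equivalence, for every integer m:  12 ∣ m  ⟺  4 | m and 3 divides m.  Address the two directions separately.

The biconditional holds.

(⟹) If 12 ∣ m, write m = 12q. Since 12 = 3·4, m = 4·(3q), so 4 ∣ m; and since 12 = 4·3, m = 3·(4q), so 3 ∣ m.

(⟸) Suppose 4 ∣ m and 3 ∣ m. Any common multiple of 4 and 3 is a multiple of their lcm; here gcd(4, 3) = 1, so lcm(4, 3) = 4·3 = 12, so 12 ∣ m.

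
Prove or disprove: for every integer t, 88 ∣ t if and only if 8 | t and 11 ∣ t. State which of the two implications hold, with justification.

Equivalent; both directions hold.

[⇒] If 88 ∣ t, write t = 88q. Since 88 = 11·8, t = 8·(11q), so 8 ∣ t; and since 88 = 8·11, t = 11·(8q), so 11 ∣ t.

[⇐] Suppose 8 ∣ t and 11 ∣ t. Any common multiple of 8 and 11 is a multiple of their lcm; here gcd(8, 11) = 1, so lcm(8, 11) = 8·11 = 88, so 88 ∣ t.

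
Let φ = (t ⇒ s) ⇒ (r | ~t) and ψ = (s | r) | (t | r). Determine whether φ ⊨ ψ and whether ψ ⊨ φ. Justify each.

(⟹) This fails. Under t = F, r = F, s = F, the left side is true but the right side is false.

(⟸) This fails. Under t = T, r = F, s = T, the left side is false but the right side is true.

Neither direction holds.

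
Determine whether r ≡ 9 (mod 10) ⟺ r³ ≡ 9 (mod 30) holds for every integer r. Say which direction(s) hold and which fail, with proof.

(→) This fails: take r = 19. Then 19 ≡ 9 (mod 10), but 19³ = 6859 ≡ 19 (mod 30), not 9.

(←) Conversely, the residues r modulo 30 with r³ ≡ 9 (mod 30) are exactly {9}, and each is ≡ 9 (mod 10).

The forward direction fails; the converse holds.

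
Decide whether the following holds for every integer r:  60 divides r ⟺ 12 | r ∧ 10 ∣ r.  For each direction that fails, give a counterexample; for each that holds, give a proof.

(⟸) Suppose 12 ∣ r and 10 ∣ r. Any common multiple of 12 and 10 is a multiple of their lcm; here lcm(12, 10) = 12·10/gcd(12, 10) = 120/2 = 60, so 60 ∣ r.

(⟹) If 60 ∣ r, write r = 60q. Since 60 = 5·12, r = 12·(5q), so 12 ∣ r; and since 60 = 6·10, r = 10·(6q), so 10 ∣ r.

The biconditional holds.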